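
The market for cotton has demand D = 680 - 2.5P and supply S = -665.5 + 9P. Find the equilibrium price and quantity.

Set D = S: 680 - 2.5P = -665.5 + 9P.
1345.5 = 11.5P, so P* = 117.
Q* = 680 − 2.5(117) = 387.5.

P* = 117, Q* = 387.5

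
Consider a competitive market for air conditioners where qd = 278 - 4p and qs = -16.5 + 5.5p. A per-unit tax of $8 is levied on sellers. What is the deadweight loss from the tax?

Deadweight loss = 1408/19

Pre-tax equilibrium: p* = 31, q* = 154.
Tax on sellers shifts supply to qs = -16.5 + 5.5(p − 8) = -60.5 + 5.5p.
278 - 4p = -60.5 + 5.5p gives buyer price pb = 677/19; sellers receive ps = 677/19 − 8 = 525/19.
New quantity: q = 278 − 4(677/19) = 2574/19.
DWL = ½ × 8 × (154 − 2574/19) = 1408/19.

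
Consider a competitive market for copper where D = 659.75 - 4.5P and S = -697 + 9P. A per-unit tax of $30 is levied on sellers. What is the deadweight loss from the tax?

Deadweight loss = 1350

Pre-tax equilibrium: P* = 100.5, Q* = 207.5.
Tax on sellers shifts supply to S = -697 + 9(P − 30) = -967 + 9P.
659.75 - 4.5P = -967 + 9P gives buyer price Pb = 120.5; sellers receive Ps = 120.5 − 30 = 90.5.
New quantity: Q = 659.75 − 4.5(120.5) = 117.5.
DWL = ½ × 30 × (207.5 − 117.5) = 1350.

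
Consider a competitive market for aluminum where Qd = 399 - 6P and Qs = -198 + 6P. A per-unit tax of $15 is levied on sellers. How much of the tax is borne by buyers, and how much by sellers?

Pre-tax equilibrium: P* = 49.75, Q* = 100.5.
Tax on sellers shifts supply to Qs = -198 + 6(P − 15) = -288 + 6P.
399 - 6P = -288 + 6P gives buyer price Pb = 57.25; sellers receive Ps = 57.25 − 15 = 42.25.
New quantity: Q = 399 − 6(57.25) = 55.5.
Buyer burden = 57.25 − 49.75 = 7.5; seller burden = 49.75 − 42.25 = 7.5.

Buyers bear $7.5, sellers bear $7.5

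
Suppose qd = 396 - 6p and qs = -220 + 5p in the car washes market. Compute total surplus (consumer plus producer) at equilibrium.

Equilibrium: 396 - 6p = -220 + 5p gives p* = 56, q* = 60.
Demand choke price: p = 66; supply starts at p = 44.
CS = ½(66 − 56)(60) = 300; PS = ½(56 − 44)(60) = 360.

Total surplus = 660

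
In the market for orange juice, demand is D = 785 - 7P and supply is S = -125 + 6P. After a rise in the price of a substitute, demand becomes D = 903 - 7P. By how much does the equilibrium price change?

Original equilibrium: P* = 70, Q* = 295.
New equilibrium: 903 - 7P = -125 + 6P, so 1028 = 13P and P' = 1028/13; Q' = 903 − 7(1028/13) = 4543/13.
Change in price: 1028/13 − 70 = 118/13.

ΔP = 118/13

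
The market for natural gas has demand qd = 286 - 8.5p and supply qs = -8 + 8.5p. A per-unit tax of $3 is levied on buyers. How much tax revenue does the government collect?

Pre-tax equilibrium: p* = 294/17, q* = 139.
Tax on buyers shifts demand to qd = 286 − 8.5(p + 3) = 260.5 - 8.5p.
260.5 - 8.5p = -8 + 8.5p gives seller price ps = 537/34; buyers pay pb = 537/34 + 3 = 639/34.
New quantity: q = 286 − 8.5(639/34) = 126.25.
Revenue = 3 × 126.25 = 378.75.

Tax revenue = 378.75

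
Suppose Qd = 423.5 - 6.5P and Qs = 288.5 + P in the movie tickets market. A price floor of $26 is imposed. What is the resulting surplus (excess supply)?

Equilibrium price would be P* = 18, so the floor at 26 binds.
At P = 26: Qd = 254.5, Qs = 314.5.
Surplus = 314.5 − 254.5 = 60.

Surplus = 60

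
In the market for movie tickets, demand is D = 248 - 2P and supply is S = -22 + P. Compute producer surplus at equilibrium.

Equilibrium: 248 - 2P = -22 + P gives P* = 90, Q* = 68.
Supply starts at P = 22 (where S = 0).
PS = ½(90 − 22)(68) = 2312.

Producer surplus = 2312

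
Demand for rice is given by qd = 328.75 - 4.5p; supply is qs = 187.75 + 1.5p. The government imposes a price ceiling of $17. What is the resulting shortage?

Equilibrium price would be p* = 23.5, so the ceiling at 17 binds.
At p = 17: qd = 328.75 − 4.5(17) = 252.25, qs = 187.75 + 1.5(17) = 213.25.
Shortage = 252.25 − 213.25 = 39.

Shortage = 39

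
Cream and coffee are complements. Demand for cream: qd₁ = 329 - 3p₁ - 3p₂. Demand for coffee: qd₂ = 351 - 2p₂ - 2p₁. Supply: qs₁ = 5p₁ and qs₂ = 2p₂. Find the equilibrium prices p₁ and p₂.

p₁ = 263/26, p₂ = 1075/13

Market 1: 329 - 3p₁ - 3p₂ = 5p₁ → 8p₁ + 3p₂ = 329.
Market 2: 4p₂ + 2p₁ = 351.
Eliminating p₂: 4×(1) − 3×(2) gives 26p₁ = 263, so p₁ = 263/26.
Back-substitute into (2): p₂ = (351 − 2×263/26) / 4 = 1075/13.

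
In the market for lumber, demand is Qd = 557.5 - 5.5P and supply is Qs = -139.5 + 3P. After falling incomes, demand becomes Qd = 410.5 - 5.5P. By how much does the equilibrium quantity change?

Original equilibrium: P* = 82, Q* = 106.5.
New equilibrium: 410.5 - 5.5P = -139.5 + 3P, so 550 = 8.5P and P' = 1100/17; Q' = 410.5 − 5.5(1100/17) = 1857/34.
Change in quantity: 1857/34 − 106.5 = -882/17.

ΔQ = -882/17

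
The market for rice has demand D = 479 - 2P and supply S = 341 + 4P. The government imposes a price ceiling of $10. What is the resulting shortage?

Equilibrium price would be P* = 23, so the ceiling at 10 binds.
At P = 10: D = 479 − 2(10) = 459, S = 341 + 4(10) = 381.
Shortage = 459 − 381 = 78.

Shortage = 78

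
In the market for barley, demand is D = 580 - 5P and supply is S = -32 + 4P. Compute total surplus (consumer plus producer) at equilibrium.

Total surplus = 12960

Equilibrium: 580 - 5P = -32 + 4P gives P* = 68, Q* = 240.
Demand choke price: P = 116; supply starts at P = 8.
CS = ½(116 − 68)(240) = 5760; PS = ½(68 − 8)(240) = 7200.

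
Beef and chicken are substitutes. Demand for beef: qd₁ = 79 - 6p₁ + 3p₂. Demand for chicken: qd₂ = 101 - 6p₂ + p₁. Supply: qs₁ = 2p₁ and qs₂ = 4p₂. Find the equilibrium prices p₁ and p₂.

p₁ = 1093/77, p₂ = 887/77

Market 1: 79 - 6p₁ + 3p₂ = 2p₁ → 8p₁ - 3p₂ = 79.
Market 2: 10p₂ - p₁ = 101.
Eliminating p₂: 10×(1) + 3×(2) gives 77p₁ = 1093, so p₁ = 1093/77.
Back-substitute into (2): p₂ = (101 + 1×1093/77) / 10 = 887/77.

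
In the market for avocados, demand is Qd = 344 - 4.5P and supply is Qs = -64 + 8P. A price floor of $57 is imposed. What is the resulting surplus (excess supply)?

Equilibrium price would be P* = 32.64, so the floor at 57 binds.
At P = 57: Qd = 87.5, Qs = 392.
Surplus = 392 − 87.5 = 304.5.

Surplus = 304.5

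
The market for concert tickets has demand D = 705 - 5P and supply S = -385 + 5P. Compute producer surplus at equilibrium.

Equilibrium: 705 - 5P = -385 + 5P gives P* = 109, Q* = 160.
Supply starts at P = 77 (where S = 0).
PS = ½(109 − 77)(160) = 2560.

Producer surplus = 2560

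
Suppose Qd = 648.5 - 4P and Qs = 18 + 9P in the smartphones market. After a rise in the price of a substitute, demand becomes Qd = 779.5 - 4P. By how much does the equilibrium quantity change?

Original equilibrium: P* = 48.5, Q* = 454.5.
New equilibrium: 779.5 - 4P = 18 + 9P, so 761.5 = 13P and P' = 1523/26; Q' = 779.5 − 4(1523/26) = 14175/26.
Change in quantity: 14175/26 − 454.5 = 1179/13.

ΔQ = 1179/13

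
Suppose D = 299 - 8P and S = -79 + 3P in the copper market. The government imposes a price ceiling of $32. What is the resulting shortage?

Shortage = 26

Equilibrium price would be P* = 378/11, so the ceiling at 32 binds.
At P = 32: D = 299 − 8(32) = 43, S = -79 + 3(32) = 17.
Shortage = 43 − 17 = 26.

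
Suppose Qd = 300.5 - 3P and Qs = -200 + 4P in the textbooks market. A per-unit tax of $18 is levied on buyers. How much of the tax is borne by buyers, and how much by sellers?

Pre-tax equilibrium: P* = 71.5, Q* = 86.
Tax on buyers shifts demand to Qd = 300.5 − 3(P + 18) = 246.5 - 3P.
246.5 - 3P = -200 + 4P gives seller price Ps = 893/14; buyers pay Pb = 893/14 + 18 = 1145/14.
New quantity: Q = 300.5 − 3(1145/14) = 386/7.
Buyer burden = 1145/14 − 71.5 = 72/7; seller burden = 71.5 − 893/14 = 54/7.

Buyers bear 72/7, sellers bear 54/7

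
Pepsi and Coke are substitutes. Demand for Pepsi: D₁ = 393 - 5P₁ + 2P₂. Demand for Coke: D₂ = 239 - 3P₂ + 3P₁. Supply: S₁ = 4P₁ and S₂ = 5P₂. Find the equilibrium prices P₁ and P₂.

Market 1: 393 - 5P₁ + 2P₂ = 4P₁ → 9P₁ - 2P₂ = 393.
Market 2: 8P₂ - 3P₁ = 239.
Eliminating P₂: 8×(1) + 2×(2) gives 66P₁ = 3622, so P₁ = 1811/33.
Back-substitute into (2): P₂ = (239 + 3×1811/33) / 8 = 555/11.

P₁ = 1811/33, P₂ = 555/11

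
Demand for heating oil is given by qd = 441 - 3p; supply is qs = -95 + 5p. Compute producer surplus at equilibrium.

Equilibrium: 441 - 3p = -95 + 5p gives p* = 67, q* = 240.
Supply starts at p = 19 (where qs = 0).
PS = ½(67 − 19)(240) = 5760.

Producer surplus = 5760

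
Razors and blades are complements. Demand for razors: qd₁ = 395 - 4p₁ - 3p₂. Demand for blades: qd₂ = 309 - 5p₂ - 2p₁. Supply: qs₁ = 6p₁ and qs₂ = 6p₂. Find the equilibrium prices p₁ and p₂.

p₁ = 1709/52, p₂ = 575/26

Market 1: 395 - 4p₁ - 3p₂ = 6p₁ → 10p₁ + 3p₂ = 395.
Market 2: 11p₂ + 2p₁ = 309.
Eliminating p₂: 11×(1) − 3×(2) gives 104p₁ = 3418, so p₁ = 1709/52.
Back-substitute into (2): p₂ = (309 − 2×1709/52) / 11 = 575/26.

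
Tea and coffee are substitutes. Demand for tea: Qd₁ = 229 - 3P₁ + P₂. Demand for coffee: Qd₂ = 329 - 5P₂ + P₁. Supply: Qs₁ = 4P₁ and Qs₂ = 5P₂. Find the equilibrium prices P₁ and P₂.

Market 1: 229 - 3P₁ + P₂ = 4P₁ → 7P₁ - P₂ = 229.
Market 2: 10P₂ - P₁ = 329.
Eliminating P₂: 10×(1) + 1×(2) gives 69P₁ = 2619, so P₁ = 873/23.
Back-substitute into (2): P₂ = (329 + 1×873/23) / 10 = 844/23.

P₁ = 873/23, P₂ = 844/23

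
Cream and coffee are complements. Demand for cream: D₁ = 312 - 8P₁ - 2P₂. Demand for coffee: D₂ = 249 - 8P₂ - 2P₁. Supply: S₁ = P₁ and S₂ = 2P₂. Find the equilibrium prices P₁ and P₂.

P₁ = 1311/43, P₂ = 1617/86

Market 1: 312 - 8P₁ - 2P₂ = P₁ → 9P₁ + 2P₂ = 312.
Market 2: 10P₂ + 2P₁ = 249.
Eliminating P₂: 10×(1) − 2×(2) gives 86P₁ = 2622, so P₁ = 1311/43.
Back-substitute into (2): P₂ = (249 − 2×1311/43) / 10 = 1617/86.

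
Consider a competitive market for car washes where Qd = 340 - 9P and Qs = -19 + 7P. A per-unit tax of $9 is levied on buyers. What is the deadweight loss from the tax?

Pre-tax equilibrium: P* = 22.4375, Q* = 138.0625.
Tax on buyers shifts demand to Qd = 340 − 9(P + 9) = 259 - 9P.
259 - 9P = -19 + 7P gives seller price Ps = 17.375; buyers pay Pb = 17.375 + 9 = 26.375.
New quantity: Q = 340 − 9(26.375) = 102.625.
DWL = ½ × 9 × (138.0625 − 102.625) = 159.46875.

Deadweight loss = 159.46875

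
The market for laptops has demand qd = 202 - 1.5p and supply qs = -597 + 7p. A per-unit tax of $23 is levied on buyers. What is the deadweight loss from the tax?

Deadweight loss = 11109/34

Pre-tax equilibrium: p* = 94, q* = 61.
Tax on buyers shifts demand to qd = 202 − 1.5(p + 23) = 167.5 - 1.5p.
167.5 - 1.5p = -597 + 7p gives seller price ps = 1529/17; buyers pay pb = 1529/17 + 23 = 1920/17.
New quantity: q = 202 − 1.5(1920/17) = 554/17.
DWL = ½ × 23 × (61 − 554/17) = 11109/34.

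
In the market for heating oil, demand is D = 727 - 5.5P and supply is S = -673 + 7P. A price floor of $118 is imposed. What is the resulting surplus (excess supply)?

Surplus = 75

Equilibrium price would be P* = 112, so the floor at 118 binds.
At P = 118: D = 78, S = 153.
Surplus = 153 − 78 = 75.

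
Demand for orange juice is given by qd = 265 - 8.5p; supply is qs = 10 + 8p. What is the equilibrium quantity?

Set qd = qs: 265 - 8.5p = 10 + 8p.
255 = 16.5p, so p* = 170/11.
q* = 265 − 8.5(170/11) = 1470/11.

q* = 1470/11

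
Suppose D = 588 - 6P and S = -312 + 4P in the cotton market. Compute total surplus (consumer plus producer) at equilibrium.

Equilibrium: 588 - 6P = -312 + 4P gives P* = 90, Q* = 48.
Demand choke price: P = 98; supply starts at P = 78.
CS = ½(98 − 90)(48) = 192; PS = ½(90 − 78)(48) = 288.

Total surplus = 480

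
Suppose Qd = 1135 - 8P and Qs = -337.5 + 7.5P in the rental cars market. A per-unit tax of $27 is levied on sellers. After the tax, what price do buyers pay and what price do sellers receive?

Pre-tax equilibrium: P* = 95, Q* = 375.
Tax on sellers shifts supply to Qs = -337.5 + 7.5(P − 27) = -540 + 7.5P.
1135 - 8P = -540 + 7.5P gives buyer price Pb = 3350/31; sellers receive Ps = 3350/31 − 27 = 2513/31.
New quantity: Q = 1135 − 8(3350/31) = 8385/31.

Buyers pay 3350/31, sellers receive 2513/31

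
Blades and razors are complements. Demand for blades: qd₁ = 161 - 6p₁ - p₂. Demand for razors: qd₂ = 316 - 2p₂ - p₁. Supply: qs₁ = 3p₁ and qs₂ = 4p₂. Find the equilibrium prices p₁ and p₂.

p₁ = 650/53, p₂ = 2683/53

Market 1: 161 - 6p₁ - p₂ = 3p₁ → 9p₁ + p₂ = 161.
Market 2: 6p₂ + p₁ = 316.
Eliminating p₂: 6×(1) − 1×(2) gives 53p₁ = 650, so p₁ = 650/53.
Back-substitute into (2): p₂ = (316 − 1×650/53) / 6 = 2683/53.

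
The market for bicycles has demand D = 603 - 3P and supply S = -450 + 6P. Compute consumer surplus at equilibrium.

Consumer surplus = 10584

Equilibrium: 603 - 3P = -450 + 6P gives P* = 117, Q* = 252.
Demand choke price (D = 0): P = 201.
CS = ½(201 − 117)(252) = 10584.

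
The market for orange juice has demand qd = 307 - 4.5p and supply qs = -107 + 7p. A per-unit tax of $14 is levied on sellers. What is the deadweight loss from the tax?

Deadweight loss = 6174/23

Pre-tax equilibrium: p* = 36, q* = 145.
Tax on sellers shifts supply to qs = -107 + 7(p − 14) = -205 + 7p.
307 - 4.5p = -205 + 7p gives buyer price pb = 1024/23; sellers receive ps = 1024/23 − 14 = 702/23.
New quantity: q = 307 − 4.5(1024/23) = 2453/23.
DWL = ½ × 14 × (145 − 2453/23) = 6174/23.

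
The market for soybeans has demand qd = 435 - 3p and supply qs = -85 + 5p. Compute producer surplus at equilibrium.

Equilibrium: 435 - 3p = -85 + 5p gives p* = 65, q* = 240.
Supply starts at p = 17 (where qs = 0).
PS = ½(65 − 17)(240) = 5760.

Producer surplus = 5760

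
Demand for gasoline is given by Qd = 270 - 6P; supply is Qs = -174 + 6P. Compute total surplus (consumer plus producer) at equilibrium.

Equilibrium: 270 - 6P = -174 + 6P gives P* = 37, Q* = 48.
Demand choke price: P = 45; supply starts at P = 29.
CS = ½(45 − 37)(48) = 192; PS = ½(37 − 29)(48) = 192.

Total surplus = 384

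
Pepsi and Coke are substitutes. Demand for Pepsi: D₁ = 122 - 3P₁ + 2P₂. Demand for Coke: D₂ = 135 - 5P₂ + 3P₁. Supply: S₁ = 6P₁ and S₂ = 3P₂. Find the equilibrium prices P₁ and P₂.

Market 1: 122 - 3P₁ + 2P₂ = 6P₁ → 9P₁ - 2P₂ = 122.
Market 2: 8P₂ - 3P₁ = 135.
Eliminating P₂: 8×(1) + 2×(2) gives 66P₁ = 1246, so P₁ = 623/33.
Back-substitute into (2): P₂ = (135 + 3×623/33) / 8 = 527/22.

P₁ = 623/33, P₂ = 527/22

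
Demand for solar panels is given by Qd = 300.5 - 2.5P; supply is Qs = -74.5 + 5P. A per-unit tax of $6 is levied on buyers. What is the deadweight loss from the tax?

Pre-tax equilibrium: P* = 50, Q* = 175.5.
Tax on buyers shifts demand to Qd = 300.5 − 2.5(P + 6) = 285.5 - 2.5P.
285.5 - 2.5P = -74.5 + 5P gives seller price Ps = 48; buyers pay Pb = 48 + 6 = 54.
New quantity: Q = 300.5 − 2.5(54) = 165.5.
DWL = ½ × 6 × (175.5 − 165.5) = 30.

Deadweight loss = 30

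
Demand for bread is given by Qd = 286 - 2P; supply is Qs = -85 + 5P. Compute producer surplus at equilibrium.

Producer surplus = 3240

Equilibrium: 286 - 2P = -85 + 5P gives P* = 53, Q* = 180.
Supply starts at P = 17 (where Qs = 0).
PS = ½(53 − 17)(180) = 3240.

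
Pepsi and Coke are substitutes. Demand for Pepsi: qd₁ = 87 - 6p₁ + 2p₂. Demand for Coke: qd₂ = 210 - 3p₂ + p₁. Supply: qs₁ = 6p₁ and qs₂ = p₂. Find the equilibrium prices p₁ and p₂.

Market 1: 87 - 6p₁ + 2p₂ = 6p₁ → 12p₁ - 2p₂ = 87.
Market 2: 4p₂ - p₁ = 210.
Eliminating p₂: 4×(1) + 2×(2) gives 46p₁ = 768, so p₁ = 384/23.
Back-substitute into (2): p₂ = (210 + 1×384/23) / 4 = 2607/46.

p₁ = 384/23, p₂ = 2607/46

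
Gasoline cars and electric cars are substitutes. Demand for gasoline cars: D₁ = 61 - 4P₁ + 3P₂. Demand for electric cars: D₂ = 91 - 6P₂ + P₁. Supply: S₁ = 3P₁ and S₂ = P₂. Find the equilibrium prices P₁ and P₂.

P₁ = 350/23, P₂ = 349/23

Market 1: 61 - 4P₁ + 3P₂ = 3P₁ → 7P₁ - 3P₂ = 61.
Market 2: 7P₂ - P₁ = 91.
Eliminating P₂: 7×(1) + 3×(2) gives 46P₁ = 700, so P₁ = 350/23.
Back-substitute into (2): P₂ = (91 + 1×350/23) / 7 = 349/23.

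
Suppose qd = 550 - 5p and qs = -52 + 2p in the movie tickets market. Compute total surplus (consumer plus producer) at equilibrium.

Total surplus = 5040

Equilibrium: 550 - 5p = -52 + 2p gives p* = 86, q* = 120.
Demand choke price: p = 110; supply starts at p = 26.
CS = ½(110 − 86)(120) = 1440; PS = ½(86 − 26)(120) = 3600.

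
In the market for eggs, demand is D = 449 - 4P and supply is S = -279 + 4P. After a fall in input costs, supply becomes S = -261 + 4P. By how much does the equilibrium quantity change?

ΔQ = 9

Original equilibrium: P* = 91, Q* = 85.
New equilibrium: 449 - 4P = -261 + 4P, so 710 = 8P and P' = 88.75; Q' = 449 − 4(88.75) = 94.
Change in quantity: 94 − 85 = 9.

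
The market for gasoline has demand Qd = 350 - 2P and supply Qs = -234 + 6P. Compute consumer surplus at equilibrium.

Equilibrium: 350 - 2P = -234 + 6P gives P* = 73, Q* = 204.
Demand choke price (Qd = 0): P = 175.
CS = ½(175 − 73)(204) = 10404.

Consumer surplus = 10404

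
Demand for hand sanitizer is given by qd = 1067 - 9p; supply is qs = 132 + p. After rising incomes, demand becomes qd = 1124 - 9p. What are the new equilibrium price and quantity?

Original equilibrium: p* = 93.5, q* = 225.5.
New equilibrium: 1124 - 9p = 132 + p, so 992 = 10p and p' = 99.2; q' = 1124 − 9(99.2) = 231.2.

p' = 99.2, q' = 231.2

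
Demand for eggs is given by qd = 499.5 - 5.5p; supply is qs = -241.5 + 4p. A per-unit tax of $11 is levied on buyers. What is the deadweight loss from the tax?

Pre-tax equilibrium: p* = 78, q* = 70.5.
Tax on buyers shifts demand to qd = 499.5 − 5.5(p + 11) = 439 - 5.5p.
439 - 5.5p = -241.5 + 4p gives seller price ps = 1361/19; buyers pay pb = 1361/19 + 11 = 1570/19.
New quantity: q = 499.5 − 5.5(1570/19) = 1711/38.
DWL = ½ × 11 × (70.5 − 1711/38) = 2662/19.

Deadweight loss = 2662/19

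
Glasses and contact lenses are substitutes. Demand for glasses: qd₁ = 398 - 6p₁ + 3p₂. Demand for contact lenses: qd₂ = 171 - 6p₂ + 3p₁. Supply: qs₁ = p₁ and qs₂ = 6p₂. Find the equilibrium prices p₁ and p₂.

p₁ = 70.52, p₂ = 31.88

Market 1: 398 - 6p₁ + 3p₂ = p₁ → 7p₁ - 3p₂ = 398.
Market 2: 12p₂ - 3p₁ = 171.
Eliminating p₂: 12×(1) + 3×(2) gives 75p₁ = 5289, so p₁ = 70.52.
Back-substitute into (2): p₂ = (171 + 3×70.52) / 12 = 31.88.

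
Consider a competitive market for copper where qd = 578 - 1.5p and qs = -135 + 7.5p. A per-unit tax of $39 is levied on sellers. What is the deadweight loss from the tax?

Pre-tax equilibrium: p* = 713/9, q* = 2755/6.
Tax on sellers shifts supply to qs = -135 + 7.5(p − 39) = -427.5 + 7.5p.
578 - 1.5p = -427.5 + 7.5p gives buyer price pb = 2011/18; sellers receive ps = 2011/18 − 39 = 1309/18.
New quantity: q = 578 − 1.5(2011/18) = 4925/12.
DWL = ½ × 39 × (2755/6 − 4925/12) = 950.625.

Deadweight loss = 950.625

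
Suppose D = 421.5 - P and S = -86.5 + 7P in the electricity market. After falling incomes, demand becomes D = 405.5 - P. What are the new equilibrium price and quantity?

Original equilibrium: P* = 63.5, Q* = 358.
New equilibrium: 405.5 - P = -86.5 + 7P, so 492 = 8P and P' = 61.5; Q' = 405.5 − 1(61.5) = 344.

P' = 61.5, Q' = 344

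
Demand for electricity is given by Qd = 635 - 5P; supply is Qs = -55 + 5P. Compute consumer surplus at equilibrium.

Consumer surplus = 8410

Equilibrium: 635 - 5P = -55 + 5P gives P* = 69, Q* = 290.
Demand choke price (Qd = 0): P = 127.
CS = ½(127 − 69)(290) = 8410.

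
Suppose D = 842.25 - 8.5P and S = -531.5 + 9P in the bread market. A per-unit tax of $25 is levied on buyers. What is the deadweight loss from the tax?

Pre-tax equilibrium: P* = 78.5, Q* = 175.
Tax on buyers shifts demand to D = 842.25 − 8.5(P + 25) = 629.75 - 8.5P.
629.75 - 8.5P = -531.5 + 9P gives seller price Ps = 929/14; buyers pay Pb = 929/14 + 25 = 1279/14.
New quantity: Q = 842.25 − 8.5(1279/14) = 460/7.
DWL = ½ × 25 × (175 − 460/7) = 19125/14.

Deadweight loss = 19125/14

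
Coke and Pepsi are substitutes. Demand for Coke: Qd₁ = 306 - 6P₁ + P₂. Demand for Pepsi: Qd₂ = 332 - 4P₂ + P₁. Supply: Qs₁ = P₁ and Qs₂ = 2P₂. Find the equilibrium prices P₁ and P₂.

P₁ = 2168/41, P₂ = 2630/41

Market 1: 306 - 6P₁ + P₂ = P₁ → 7P₁ - P₂ = 306.
Market 2: 6P₂ - P₁ = 332.
Eliminating P₂: 6×(1) + 1×(2) gives 41P₁ = 2168, so P₁ = 2168/41.
Back-substitute into (2): P₂ = (332 + 1×2168/41) / 6 = 2630/41.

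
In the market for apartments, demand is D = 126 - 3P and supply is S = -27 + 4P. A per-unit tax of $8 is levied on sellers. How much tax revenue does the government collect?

Pre-tax equilibrium: P* = 153/7, Q* = 423/7.
Tax on sellers shifts supply to S = -27 + 4(P − 8) = -59 + 4P.
126 - 3P = -59 + 4P gives buyer price Pb = 185/7; sellers receive Ps = 185/7 − 8 = 129/7.
New quantity: Q = 126 − 3(185/7) = 327/7.
Revenue = 8 × 327/7 = 2616/7.

Tax revenue = 2616/7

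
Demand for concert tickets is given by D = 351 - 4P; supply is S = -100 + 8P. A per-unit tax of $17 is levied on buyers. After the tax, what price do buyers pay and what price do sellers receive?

Pre-tax equilibrium: P* = 451/12, Q* = 602/3.
Tax on buyers shifts demand to D = 351 − 4(P + 17) = 283 - 4P.
283 - 4P = -100 + 8P gives seller price Ps = 383/12; buyers pay Pb = 383/12 + 17 = 587/12.
New quantity: Q = 351 − 4(587/12) = 466/3.

Buyers pay 587/12, sellers receive 383/12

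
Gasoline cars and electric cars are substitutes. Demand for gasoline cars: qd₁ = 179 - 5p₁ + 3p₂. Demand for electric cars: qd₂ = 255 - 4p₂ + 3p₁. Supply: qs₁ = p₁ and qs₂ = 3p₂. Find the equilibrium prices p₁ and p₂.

p₁ = 2018/33, p₂ = 689/11

Market 1: 179 - 5p₁ + 3p₂ = p₁ → 6p₁ - 3p₂ = 179.
Market 2: 7p₂ - 3p₁ = 255.
Eliminating p₂: 7×(1) + 3×(2) gives 33p₁ = 2018, so p₁ = 2018/33.
Back-substitute into (2): p₂ = (255 + 3×2018/33) / 7 = 689/11.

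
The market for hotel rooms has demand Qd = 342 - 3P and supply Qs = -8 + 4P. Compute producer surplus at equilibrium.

Equilibrium: 342 - 3P = -8 + 4P gives P* = 50, Q* = 192.
Supply starts at P = 2 (where Qs = 0).
PS = ½(50 − 2)(192) = 4608.

Producer surplus = 4608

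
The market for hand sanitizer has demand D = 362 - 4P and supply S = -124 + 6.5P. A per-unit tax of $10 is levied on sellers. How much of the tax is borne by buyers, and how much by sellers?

Buyers bear 130/21, sellers bear 80/21

Pre-tax equilibrium: P* = 324/7, Q* = 1238/7.
Tax on sellers shifts supply to S = -124 + 6.5(P − 10) = -189 + 6.5P.
362 - 4P = -189 + 6.5P gives buyer price Pb = 1102/21; sellers receive Ps = 1102/21 − 10 = 892/21.
New quantity: Q = 362 − 4(1102/21) = 3194/21.
Buyer burden = 1102/21 − 324/7 = 130/21; seller burden = 324/7 − 892/21 = 80/21.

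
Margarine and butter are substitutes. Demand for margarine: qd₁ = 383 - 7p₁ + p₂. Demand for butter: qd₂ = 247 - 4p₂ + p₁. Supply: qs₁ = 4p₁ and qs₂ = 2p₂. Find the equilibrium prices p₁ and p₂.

p₁ = 509/13, p₂ = 620/13

Market 1: 383 - 7p₁ + p₂ = 4p₁ → 11p₁ - p₂ = 383.
Market 2: 6p₂ - p₁ = 247.
Eliminating p₂: 6×(1) + 1×(2) gives 65p₁ = 2545, so p₁ = 509/13.
Back-substitute into (2): p₂ = (247 + 1×509/13) / 6 = 620/13.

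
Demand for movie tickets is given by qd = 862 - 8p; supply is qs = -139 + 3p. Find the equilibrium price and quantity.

p* = 91, q* = 134

Set qd = qs: 862 - 8p = -139 + 3p.
1001 = 11p, so p* = 91.
q* = 862 − 8(91) = 134.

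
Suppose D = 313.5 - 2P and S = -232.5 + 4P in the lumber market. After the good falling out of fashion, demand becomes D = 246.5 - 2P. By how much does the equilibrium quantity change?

Original equilibrium: P* = 91, Q* = 131.5.
New equilibrium: 246.5 - 2P = -232.5 + 4P, so 479 = 6P and P' = 479/6; Q' = 246.5 − 2(479/6) = 521/6.
Change in quantity: 521/6 − 131.5 = -134/3.

ΔQ = -134/3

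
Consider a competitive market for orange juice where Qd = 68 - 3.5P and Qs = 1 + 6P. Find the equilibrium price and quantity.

P* = 134/19, Q* = 823/19

Set Qd = Qs: 68 - 3.5P = 1 + 6P.
67 = 9.5P, so P* = 134/19.
Q* = 68 − 3.5(134/19) = 823/19.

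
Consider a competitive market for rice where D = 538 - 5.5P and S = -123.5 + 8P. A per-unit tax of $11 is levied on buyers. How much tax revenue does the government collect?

Tax revenue = 138193/54

Pre-tax equilibrium: P* = 49, Q* = 268.5.
Tax on buyers shifts demand to D = 538 − 5.5(P + 11) = 477.5 - 5.5P.
477.5 - 5.5P = -123.5 + 8P gives seller price Ps = 1202/27; buyers pay Pb = 1202/27 + 11 = 1499/27.
New quantity: Q = 538 − 5.5(1499/27) = 12563/54.
Revenue = 11 × 12563/54 = 138193/54.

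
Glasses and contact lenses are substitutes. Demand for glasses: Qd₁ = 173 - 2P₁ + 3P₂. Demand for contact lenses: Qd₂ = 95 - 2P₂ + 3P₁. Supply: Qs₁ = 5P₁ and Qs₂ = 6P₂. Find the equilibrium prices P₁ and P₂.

P₁ = 1669/47, P₂ = 1184/47

Market 1: 173 - 2P₁ + 3P₂ = 5P₁ → 7P₁ - 3P₂ = 173.
Market 2: 8P₂ - 3P₁ = 95.
Eliminating P₂: 8×(1) + 3×(2) gives 47P₁ = 1669, so P₁ = 1669/47.
Back-substitute into (2): P₂ = (95 + 3×1669/47) / 8 = 1184/47.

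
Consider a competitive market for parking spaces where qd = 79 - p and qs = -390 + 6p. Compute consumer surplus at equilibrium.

Equilibrium: 79 - p = -390 + 6p gives p* = 67, q* = 12.
Demand choke price (qd = 0): p = 79.
CS = ½(79 − 67)(12) = 72.

Consumer surplus = 72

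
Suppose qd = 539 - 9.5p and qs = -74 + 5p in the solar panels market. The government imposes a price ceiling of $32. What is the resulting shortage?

Shortage = 149

Equilibrium price would be p* = 1226/29, so the ceiling at 32 binds.
At p = 32: qd = 539 − 9.5(32) = 235, qs = -74 + 5(32) = 86.
Shortage = 235 − 86 = 149.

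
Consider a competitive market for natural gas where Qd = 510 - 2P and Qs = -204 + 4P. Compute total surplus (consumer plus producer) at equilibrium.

Total surplus = 27744

Equilibrium: 510 - 2P = -204 + 4P gives P* = 119, Q* = 272.
Demand choke price: P = 255; supply starts at P = 51.
CS = ½(255 − 119)(272) = 18496; PS = ½(119 − 51)(272) = 9248.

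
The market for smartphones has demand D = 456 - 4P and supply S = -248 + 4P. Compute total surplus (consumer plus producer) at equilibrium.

Equilibrium: 456 - 4P = -248 + 4P gives P* = 88, Q* = 104.
Demand choke price: P = 114; supply starts at P = 62.
CS = ½(114 − 88)(104) = 1352; PS = ½(88 − 62)(104) = 1352.

Total surplus = 2704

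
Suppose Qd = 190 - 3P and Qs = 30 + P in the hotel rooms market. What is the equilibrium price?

Set Qd = Qs: 190 - 3P = 30 + P.
160 = 4P, so P* = 40.
Q* = 190 − 3(40) = 70.

P* = 40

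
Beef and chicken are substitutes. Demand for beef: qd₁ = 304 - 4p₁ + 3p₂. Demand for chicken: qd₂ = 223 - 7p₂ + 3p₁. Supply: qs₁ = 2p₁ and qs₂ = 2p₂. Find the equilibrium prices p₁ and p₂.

p₁ = 227/3, p₂ = 50

Market 1: 304 - 4p₁ + 3p₂ = 2p₁ → 6p₁ - 3p₂ = 304.
Market 2: 9p₂ - 3p₁ = 223.
Eliminating p₂: 9×(1) + 3×(2) gives 45p₁ = 3405, so p₁ = 227/3.
Back-substitute into (2): p₂ = (223 + 3×227/3) / 9 = 50.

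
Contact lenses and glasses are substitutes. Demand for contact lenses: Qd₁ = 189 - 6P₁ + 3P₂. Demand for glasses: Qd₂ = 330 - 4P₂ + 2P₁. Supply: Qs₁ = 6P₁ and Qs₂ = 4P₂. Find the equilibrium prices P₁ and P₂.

P₁ = 27.8, P₂ = 48.2

Market 1: 189 - 6P₁ + 3P₂ = 6P₁ → 12P₁ - 3P₂ = 189.
Market 2: 8P₂ - 2P₁ = 330.
Eliminating P₂: 8×(1) + 3×(2) gives 90P₁ = 2502, so P₁ = 27.8.
Back-substitute into (2): P₂ = (330 + 2×27.8) / 8 = 48.2.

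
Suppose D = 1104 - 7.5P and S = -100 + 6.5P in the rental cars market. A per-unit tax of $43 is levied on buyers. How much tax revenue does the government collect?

Pre-tax equilibrium: P* = 86, Q* = 459.
Tax on buyers shifts demand to D = 1104 − 7.5(P + 43) = 781.5 - 7.5P.
781.5 - 7.5P = -100 + 6.5P gives seller price Ps = 1763/28; buyers pay Pb = 1763/28 + 43 = 2967/28.
New quantity: Q = 1104 − 7.5(2967/28) = 17319/56.
Revenue = 43 × 17319/56 = 744717/56.

Tax revenue = 744717/56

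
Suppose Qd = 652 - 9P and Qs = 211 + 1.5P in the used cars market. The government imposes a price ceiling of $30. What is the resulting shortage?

Shortage = 126

Equilibrium price would be P* = 42, so the ceiling at 30 binds.
At P = 30: Qd = 652 − 9(30) = 382, Qs = 211 + 1.5(30) = 256.
Shortage = 382 − 256 = 126.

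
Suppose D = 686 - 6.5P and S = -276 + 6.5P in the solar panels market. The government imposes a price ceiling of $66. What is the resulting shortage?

Equilibrium price would be P* = 74, so the ceiling at 66 binds.
At P = 66: D = 686 − 6.5(66) = 257, S = -276 + 6.5(66) = 153.
Shortage = 257 − 153 = 104.

Shortage = 104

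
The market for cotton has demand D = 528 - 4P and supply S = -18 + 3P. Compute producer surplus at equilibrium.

Producer surplus = 7776

Equilibrium: 528 - 4P = -18 + 3P gives P* = 78, Q* = 216.
Supply starts at P = 6 (where S = 0).
PS = ½(78 − 6)(216) = 7776.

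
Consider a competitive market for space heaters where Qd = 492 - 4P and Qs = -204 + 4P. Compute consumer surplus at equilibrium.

Equilibrium: 492 - 4P = -204 + 4P gives P* = 87, Q* = 144.
Demand choke price (Qd = 0): P = 123.
CS = ½(123 − 87)(144) = 2592.

Consumer surplus = 2592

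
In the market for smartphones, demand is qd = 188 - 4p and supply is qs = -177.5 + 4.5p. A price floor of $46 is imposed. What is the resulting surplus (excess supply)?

Equilibrium price would be p* = 43, so the floor at 46 binds.
At p = 46: qd = 4, qs = 29.5.
Surplus = 29.5 − 4 = 25.5.

Surplus = 25.5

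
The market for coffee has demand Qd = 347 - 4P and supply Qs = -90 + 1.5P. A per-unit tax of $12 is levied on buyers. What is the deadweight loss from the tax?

Deadweight loss = 864/11

Pre-tax equilibrium: P* = 874/11, Q* = 321/11.
Tax on buyers shifts demand to Qd = 347 − 4(P + 12) = 299 - 4P.
299 - 4P = -90 + 1.5P gives seller price Ps = 778/11; buyers pay Pb = 778/11 + 12 = 910/11.
New quantity: Q = 347 − 4(910/11) = 177/11.
DWL = ½ × 12 × (321/11 − 177/11) = 864/11.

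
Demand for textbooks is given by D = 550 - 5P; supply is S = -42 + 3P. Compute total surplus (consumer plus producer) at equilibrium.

Equilibrium: 550 - 5P = -42 + 3P gives P* = 74, Q* = 180.
Demand choke price: P = 110; supply starts at P = 14.
CS = ½(110 − 74)(180) = 3240; PS = ½(74 − 14)(180) = 5400.

Total surplus = 8640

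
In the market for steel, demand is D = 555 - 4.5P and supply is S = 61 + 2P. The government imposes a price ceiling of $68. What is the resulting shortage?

Equilibrium price would be P* = 76, so the ceiling at 68 binds.
At P = 68: D = 555 − 4.5(68) = 249, S = 61 + 2(68) = 197.
Shortage = 249 − 197 = 52.

Shortage = 52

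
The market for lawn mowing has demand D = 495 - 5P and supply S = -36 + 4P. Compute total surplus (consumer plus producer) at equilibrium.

Total surplus = 9000

Equilibrium: 495 - 5P = -36 + 4P gives P* = 59, Q* = 200.
Demand choke price: P = 99; supply starts at P = 9.
CS = ½(99 − 59)(200) = 4000; PS = ½(59 − 9)(200) = 5000.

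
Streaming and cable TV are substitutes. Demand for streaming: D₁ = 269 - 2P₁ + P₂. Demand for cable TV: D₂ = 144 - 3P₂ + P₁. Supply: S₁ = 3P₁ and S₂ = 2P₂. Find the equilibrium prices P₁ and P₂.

Market 1: 269 - 2P₁ + P₂ = 3P₁ → 5P₁ - P₂ = 269.
Market 2: 5P₂ - P₁ = 144.
Eliminating P₂: 5×(1) + 1×(2) gives 24P₁ = 1489, so P₁ = 1489/24.
Back-substitute into (2): P₂ = (144 + 1×1489/24) / 5 = 989/24.

P₁ = 1489/24, P₂ = 989/24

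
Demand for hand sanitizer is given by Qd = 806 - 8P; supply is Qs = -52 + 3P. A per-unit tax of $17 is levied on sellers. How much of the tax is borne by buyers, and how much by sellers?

Buyers bear 51/11, sellers bear 136/11

Pre-tax equilibrium: P* = 78, Q* = 182.
Tax on sellers shifts supply to Qs = -52 + 3(P − 17) = -103 + 3P.
806 - 8P = -103 + 3P gives buyer price Pb = 909/11; sellers receive Ps = 909/11 − 17 = 722/11.
New quantity: Q = 806 − 8(909/11) = 1594/11.
Buyer burden = 909/11 − 78 = 51/11; seller burden = 78 − 722/11 = 136/11.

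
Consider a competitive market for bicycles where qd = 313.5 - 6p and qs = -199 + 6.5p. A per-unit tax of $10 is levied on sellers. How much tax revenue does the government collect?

Tax revenue = 363

Pre-tax equilibrium: p* = 41, q* = 67.5.
Tax on sellers shifts supply to qs = -199 + 6.5(p − 10) = -264 + 6.5p.
313.5 - 6p = -264 + 6.5p gives buyer price pb = 46.2; sellers receive ps = 46.2 − 10 = 36.2.
New quantity: q = 313.5 − 6(46.2) = 36.3.
Revenue = 10 × 36.3 = 363.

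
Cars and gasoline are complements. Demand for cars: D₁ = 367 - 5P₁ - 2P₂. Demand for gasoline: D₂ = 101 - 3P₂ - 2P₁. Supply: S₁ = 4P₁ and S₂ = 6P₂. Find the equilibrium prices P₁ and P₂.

P₁ = 443/11, P₂ = 25/11

Market 1: 367 - 5P₁ - 2P₂ = 4P₁ → 9P₁ + 2P₂ = 367.
Market 2: 9P₂ + 2P₁ = 101.
Eliminating P₂: 9×(1) − 2×(2) gives 77P₁ = 3101, so P₁ = 443/11.
Back-substitute into (2): P₂ = (101 − 2×443/11) / 9 = 25/11.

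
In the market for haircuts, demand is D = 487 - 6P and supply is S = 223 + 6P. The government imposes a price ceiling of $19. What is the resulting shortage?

Equilibrium price would be P* = 22, so the ceiling at 19 binds.
At P = 19: D = 487 − 6(19) = 373, S = 223 + 6(19) = 337.
Shortage = 373 − 337 = 36.

Shortage = 36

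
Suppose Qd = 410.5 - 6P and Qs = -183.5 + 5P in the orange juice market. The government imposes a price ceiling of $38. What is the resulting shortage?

Equilibrium price would be P* = 54, so the ceiling at 38 binds.
At P = 38: Qd = 410.5 − 6(38) = 182.5, Qs = -183.5 + 5(38) = 6.5.
Shortage = 182.5 − 6.5 = 176.

Shortage = 176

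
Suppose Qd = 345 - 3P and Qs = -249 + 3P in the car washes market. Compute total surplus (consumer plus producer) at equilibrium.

Equilibrium: 345 - 3P = -249 + 3P gives P* = 99, Q* = 48.
Demand choke price: P = 115; supply starts at P = 83.
CS = ½(115 − 99)(48) = 384; PS = ½(99 − 83)(48) = 384.

Total surplus = 768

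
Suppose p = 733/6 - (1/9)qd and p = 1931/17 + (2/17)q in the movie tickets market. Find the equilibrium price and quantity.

p* = 118, q* = 37.5

Set the two price expressions equal: 733/6 - (1/9)q = 1931/17 + (2/17)q.
875/102 = (35/153)q, so q* = 37.5.
p* = 733/6 − (1/9)(37.5) = 118.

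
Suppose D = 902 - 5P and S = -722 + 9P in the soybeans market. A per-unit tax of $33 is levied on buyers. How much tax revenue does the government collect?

Tax revenue = 99759/14

Pre-tax equilibrium: P* = 116, Q* = 322.
Tax on buyers shifts demand to D = 902 − 5(P + 33) = 737 - 5P.
737 - 5P = -722 + 9P gives seller price Ps = 1459/14; buyers pay Pb = 1459/14 + 33 = 1921/14.
New quantity: Q = 902 − 5(1921/14) = 3023/14.
Revenue = 33 × 3023/14 = 99759/14.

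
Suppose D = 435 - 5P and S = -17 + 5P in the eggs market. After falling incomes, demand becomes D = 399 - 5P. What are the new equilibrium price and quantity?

P' = 41.6, Q' = 191

Original equilibrium: P* = 45.2, Q* = 209.
New equilibrium: 399 - 5P = -17 + 5P, so 416 = 10P and P' = 41.6; Q' = 399 − 5(41.6) = 191.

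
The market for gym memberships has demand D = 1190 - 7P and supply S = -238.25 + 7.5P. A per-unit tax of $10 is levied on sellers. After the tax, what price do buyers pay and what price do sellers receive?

Pre-tax equilibrium: P* = 98.5, Q* = 500.5.
Tax on sellers shifts supply to S = -238.25 + 7.5(P − 10) = -313.25 + 7.5P.
1190 - 7P = -313.25 + 7.5P gives buyer price Pb = 6013/58; sellers receive Ps = 6013/58 − 10 = 5433/58.
New quantity: Q = 1190 − 7(6013/58) = 26929/58.

Buyers pay 6013/58, sellers receive 5433/58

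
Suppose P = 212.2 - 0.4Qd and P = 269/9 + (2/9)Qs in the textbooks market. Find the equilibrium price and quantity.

Set the two price expressions equal: 212.2 - 0.4Q = 269/9 + (2/9)Q.
8204/45 = (28/45)Q, so Q* = 293.
P* = 212.2 − (0.4)(293) = 95.

P* = 95, Q* = 293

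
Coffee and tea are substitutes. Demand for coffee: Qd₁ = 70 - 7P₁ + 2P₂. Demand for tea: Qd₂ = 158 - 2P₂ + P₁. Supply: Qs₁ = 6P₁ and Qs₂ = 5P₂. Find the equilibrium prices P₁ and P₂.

P₁ = 806/89, P₂ = 2124/89

Market 1: 70 - 7P₁ + 2P₂ = 6P₁ → 13P₁ - 2P₂ = 70.
Market 2: 7P₂ - P₁ = 158.
Eliminating P₂: 7×(1) + 2×(2) gives 89P₁ = 806, so P₁ = 806/89.
Back-substitute into (2): P₂ = (158 + 1×806/89) / 7 = 2124/89.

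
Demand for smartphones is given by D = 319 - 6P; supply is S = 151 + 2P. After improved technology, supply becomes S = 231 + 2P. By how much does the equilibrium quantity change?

Original equilibrium: P* = 21, Q* = 193.
New equilibrium: 319 - 6P = 231 + 2P, so 88 = 8P and P' = 11; Q' = 319 − 6(11) = 253.
Change in quantity: 253 − 193 = 60.

ΔQ = 60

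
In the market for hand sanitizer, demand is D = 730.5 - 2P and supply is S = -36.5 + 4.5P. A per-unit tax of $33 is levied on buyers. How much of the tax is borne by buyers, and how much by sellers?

Buyers bear 297/13, sellers bear 132/13

Pre-tax equilibrium: P* = 118, Q* = 494.5.
Tax on buyers shifts demand to D = 730.5 − 2(P + 33) = 664.5 - 2P.
664.5 - 2P = -36.5 + 4.5P gives seller price Ps = 1402/13; buyers pay Pb = 1402/13 + 33 = 1831/13.
New quantity: Q = 730.5 − 2(1831/13) = 11669/26.
Buyer burden = 1831/13 − 118 = 297/13; seller burden = 118 − 1402/13 = 132/13.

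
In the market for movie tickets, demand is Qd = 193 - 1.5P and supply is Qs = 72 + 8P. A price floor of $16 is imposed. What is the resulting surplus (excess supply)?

Surplus = 31

Equilibrium price would be P* = 242/19, so the floor at 16 binds.
At P = 16: Qd = 169, Qs = 200.
Surplus = 200 − 169 = 31.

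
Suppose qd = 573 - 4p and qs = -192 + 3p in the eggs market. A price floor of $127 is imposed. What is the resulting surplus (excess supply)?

Surplus = 124

Equilibrium price would be p* = 765/7, so the floor at 127 binds.
At p = 127: qd = 65, qs = 189.
Surplus = 189 − 65 = 124.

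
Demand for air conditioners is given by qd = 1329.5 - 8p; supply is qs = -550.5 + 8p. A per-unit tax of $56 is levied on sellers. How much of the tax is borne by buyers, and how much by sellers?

Buyers bear $28, sellers bear $28

Pre-tax equilibrium: p* = 117.5, q* = 389.5.
Tax on sellers shifts supply to qs = -550.5 + 8(p − 56) = -998.5 + 8p.
1329.5 - 8p = -998.5 + 8p gives buyer price pb = 145.5; sellers receive ps = 145.5 − 56 = 89.5.
New quantity: q = 1329.5 − 8(145.5) = 165.5.
Buyer burden = 145.5 − 117.5 = 28; seller burden = 117.5 − 89.5 = 28.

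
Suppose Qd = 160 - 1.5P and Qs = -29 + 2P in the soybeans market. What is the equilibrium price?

Set Qd = Qs: 160 - 1.5P = -29 + 2P.
189 = 3.5P, so P* = 54.
Q* = 160 − 1.5(54) = 79.

P* = 54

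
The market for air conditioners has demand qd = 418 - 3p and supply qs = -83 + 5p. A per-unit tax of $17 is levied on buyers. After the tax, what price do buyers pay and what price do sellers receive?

Buyers pay $73.25, sellers receive $56.25

Pre-tax equilibrium: p* = 62.625, q* = 230.125.
Tax on buyers shifts demand to qd = 418 − 3(p + 17) = 367 - 3p.
367 - 3p = -83 + 5p gives seller price ps = 56.25; buyers pay pb = 56.25 + 17 = 73.25.
New quantity: q = 418 − 3(73.25) = 198.25.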